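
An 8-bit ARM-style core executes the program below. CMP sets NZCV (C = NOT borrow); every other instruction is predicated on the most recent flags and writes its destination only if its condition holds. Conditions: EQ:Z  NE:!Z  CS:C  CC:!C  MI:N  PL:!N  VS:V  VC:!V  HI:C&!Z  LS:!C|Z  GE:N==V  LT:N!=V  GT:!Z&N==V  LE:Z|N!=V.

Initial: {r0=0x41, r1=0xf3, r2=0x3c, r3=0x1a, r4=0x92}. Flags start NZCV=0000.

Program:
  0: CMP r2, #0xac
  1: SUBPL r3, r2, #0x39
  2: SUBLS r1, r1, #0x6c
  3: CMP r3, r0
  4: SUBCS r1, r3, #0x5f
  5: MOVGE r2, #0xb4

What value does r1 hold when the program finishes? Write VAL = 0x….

VAL = 0x87

0: ✓ CMP  NZCV=1001
1: · SUBPL
2: ✓ SUBLS  r1←0x87
3: ✓ CMP  NZCV=1000
4: · SUBCS
5: · MOVGE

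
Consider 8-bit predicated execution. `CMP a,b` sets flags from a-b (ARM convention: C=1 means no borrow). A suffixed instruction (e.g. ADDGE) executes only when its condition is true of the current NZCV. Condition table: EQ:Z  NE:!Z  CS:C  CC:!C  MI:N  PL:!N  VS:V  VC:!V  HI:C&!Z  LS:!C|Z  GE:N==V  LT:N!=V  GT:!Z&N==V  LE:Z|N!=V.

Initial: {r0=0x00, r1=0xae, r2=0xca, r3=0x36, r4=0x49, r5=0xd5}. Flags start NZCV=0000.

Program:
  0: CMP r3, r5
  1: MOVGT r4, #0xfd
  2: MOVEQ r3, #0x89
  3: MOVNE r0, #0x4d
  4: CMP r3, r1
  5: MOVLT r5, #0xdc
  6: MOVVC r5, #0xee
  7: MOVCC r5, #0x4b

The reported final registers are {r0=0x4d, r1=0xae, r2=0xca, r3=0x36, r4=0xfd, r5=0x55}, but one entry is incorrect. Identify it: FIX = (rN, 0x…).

0: ✓ CMP  NZCV=0000
1: ✓ MOVGT  r4←0xfd
2: · MOVEQ
3: ✓ MOVNE  r0←0x4d
4: ✓ CMP  NZCV=1001
5: · MOVLT
6: · MOVVC
7: ✓ MOVCC  r5←0x4b

FIX = (r5, 0x4b)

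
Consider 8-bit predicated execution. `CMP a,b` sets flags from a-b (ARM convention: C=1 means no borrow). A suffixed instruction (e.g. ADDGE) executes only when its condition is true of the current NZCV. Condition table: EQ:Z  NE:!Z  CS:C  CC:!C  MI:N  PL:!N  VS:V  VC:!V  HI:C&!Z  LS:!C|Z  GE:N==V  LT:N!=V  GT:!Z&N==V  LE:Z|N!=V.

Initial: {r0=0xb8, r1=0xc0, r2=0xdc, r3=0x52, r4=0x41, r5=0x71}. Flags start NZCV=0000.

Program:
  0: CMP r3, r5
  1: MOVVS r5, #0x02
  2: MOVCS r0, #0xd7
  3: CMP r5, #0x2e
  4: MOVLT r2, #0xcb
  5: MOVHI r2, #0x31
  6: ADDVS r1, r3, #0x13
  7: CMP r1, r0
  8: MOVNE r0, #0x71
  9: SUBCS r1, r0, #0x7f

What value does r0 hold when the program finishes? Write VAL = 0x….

VAL = 0x71

0: ✓ CMP  NZCV=1000
1: · MOVVS
2: · MOVCS
3: ✓ CMP  NZCV=0010
4: · MOVLT
5: ✓ MOVHI  r2←0x31
6: · ADDVS
7: ✓ CMP  NZCV=0010
8: ✓ MOVNE  r0←0x71
9: ✓ SUBCS  r1←0xf2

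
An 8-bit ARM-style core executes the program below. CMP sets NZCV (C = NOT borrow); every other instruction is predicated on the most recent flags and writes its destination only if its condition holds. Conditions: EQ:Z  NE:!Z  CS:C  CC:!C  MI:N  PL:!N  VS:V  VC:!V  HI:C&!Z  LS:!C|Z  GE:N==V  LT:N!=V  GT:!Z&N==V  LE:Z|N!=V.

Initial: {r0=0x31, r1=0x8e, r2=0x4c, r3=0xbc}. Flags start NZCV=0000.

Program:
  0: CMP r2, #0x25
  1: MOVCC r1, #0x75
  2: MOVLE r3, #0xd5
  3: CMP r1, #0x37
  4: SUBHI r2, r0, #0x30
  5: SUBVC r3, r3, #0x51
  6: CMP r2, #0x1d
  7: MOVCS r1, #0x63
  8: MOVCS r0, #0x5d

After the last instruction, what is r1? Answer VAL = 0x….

VAL = 0x8e

0: ✓ CMP  NZCV=0010
1: · MOVCC
2: · MOVLE
3: ✓ CMP  NZCV=0011
4: ✓ SUBHI  r2←0x01
5: · SUBVC
6: ✓ CMP  NZCV=1000
7: · MOVCS
8: · MOVCS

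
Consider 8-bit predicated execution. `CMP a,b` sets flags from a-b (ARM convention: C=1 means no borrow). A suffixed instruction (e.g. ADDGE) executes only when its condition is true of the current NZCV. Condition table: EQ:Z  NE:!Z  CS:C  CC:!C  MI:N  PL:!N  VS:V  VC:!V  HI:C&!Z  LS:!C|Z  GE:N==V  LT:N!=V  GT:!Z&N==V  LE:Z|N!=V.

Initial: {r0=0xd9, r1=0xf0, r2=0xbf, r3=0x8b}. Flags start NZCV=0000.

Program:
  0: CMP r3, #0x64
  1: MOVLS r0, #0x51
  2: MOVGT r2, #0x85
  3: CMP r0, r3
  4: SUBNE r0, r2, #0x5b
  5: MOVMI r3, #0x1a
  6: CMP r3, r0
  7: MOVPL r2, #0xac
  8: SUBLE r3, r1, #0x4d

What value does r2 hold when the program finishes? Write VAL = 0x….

VAL = 0xac

[0] flags=0011 → (cmp)
[1] flags=0011 LS?F → skip
[2] flags=0011 GT?F → skip
[3] flags=0010 → (cmp)
[4] flags=0010 NE?T → r0=0x64
[5] flags=0010 MI?F → skip
[6] flags=0011 → (cmp)
[7] flags=0011 PL?T → r2=0xac
[8] flags=0011 LE?T → r3=0xa3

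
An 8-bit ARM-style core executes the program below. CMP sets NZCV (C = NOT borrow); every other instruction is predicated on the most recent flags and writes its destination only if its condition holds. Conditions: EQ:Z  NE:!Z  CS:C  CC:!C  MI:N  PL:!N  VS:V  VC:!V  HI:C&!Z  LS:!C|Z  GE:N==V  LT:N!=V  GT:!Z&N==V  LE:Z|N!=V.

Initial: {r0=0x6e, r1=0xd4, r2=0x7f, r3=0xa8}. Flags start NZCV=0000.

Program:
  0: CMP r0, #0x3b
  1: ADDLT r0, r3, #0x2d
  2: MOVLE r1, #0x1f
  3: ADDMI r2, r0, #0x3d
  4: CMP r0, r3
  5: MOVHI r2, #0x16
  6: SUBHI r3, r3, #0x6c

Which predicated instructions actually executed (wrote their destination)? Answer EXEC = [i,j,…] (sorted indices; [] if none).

EXEC = []

0: ✓ CMP  NZCV=0010
1: · ADDLT
2: · MOVLE
3: · ADDMI
4: ✓ CMP  NZCV=1001
5: · MOVHI
6: · SUBHI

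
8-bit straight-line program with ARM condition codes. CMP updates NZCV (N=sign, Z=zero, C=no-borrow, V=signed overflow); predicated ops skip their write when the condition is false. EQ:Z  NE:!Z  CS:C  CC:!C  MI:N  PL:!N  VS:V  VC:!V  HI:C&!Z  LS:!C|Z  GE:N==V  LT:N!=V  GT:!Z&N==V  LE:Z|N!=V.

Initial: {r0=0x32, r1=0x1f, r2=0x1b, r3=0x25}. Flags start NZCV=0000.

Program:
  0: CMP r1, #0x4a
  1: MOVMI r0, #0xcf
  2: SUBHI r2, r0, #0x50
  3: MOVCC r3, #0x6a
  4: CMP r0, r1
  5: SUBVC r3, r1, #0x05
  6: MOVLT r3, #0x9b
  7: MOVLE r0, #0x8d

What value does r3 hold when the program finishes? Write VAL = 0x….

VAL = 0x9b

[0] flags=1000 → (cmp)
[1] flags=1000 MI?T → r0=0xcf
[2] flags=1000 HI?F → skip
[3] flags=1000 CC?T → r3=0x6a
[4] flags=1010 → (cmp)
[5] flags=1010 VC?T → r3=0x1a
[6] flags=1010 LT?T → r3=0x9b
[7] flags=1010 LE?T → r0=0x8d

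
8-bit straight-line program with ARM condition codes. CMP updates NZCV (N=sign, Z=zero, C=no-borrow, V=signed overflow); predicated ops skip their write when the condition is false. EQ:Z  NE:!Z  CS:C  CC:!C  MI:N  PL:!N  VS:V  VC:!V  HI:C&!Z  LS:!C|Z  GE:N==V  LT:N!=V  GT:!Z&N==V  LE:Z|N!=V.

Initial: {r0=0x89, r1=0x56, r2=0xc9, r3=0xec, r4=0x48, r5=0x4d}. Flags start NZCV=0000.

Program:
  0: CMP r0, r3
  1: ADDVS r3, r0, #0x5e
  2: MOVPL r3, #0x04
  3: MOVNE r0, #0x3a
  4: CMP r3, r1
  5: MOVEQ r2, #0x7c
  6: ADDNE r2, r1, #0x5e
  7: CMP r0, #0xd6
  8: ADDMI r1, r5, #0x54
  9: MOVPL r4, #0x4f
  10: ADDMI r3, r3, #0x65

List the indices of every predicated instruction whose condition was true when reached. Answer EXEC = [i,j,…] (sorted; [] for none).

EXEC = [3,6,9]

[0] flags=1000 → (cmp)
[1] flags=1000 VS?F → skip
[2] flags=1000 PL?F → skip
[3] flags=1000 NE?T → r0=0x3a
[4] flags=1010 → (cmp)
[5] flags=1010 EQ?F → skip
[6] flags=1010 NE?T → r2=0xb4
[7] flags=0000 → (cmp)
[8] flags=0000 MI?F → skip
[9] flags=0000 PL?T → r4=0x4f
[10] flags=0000 MI?F → skip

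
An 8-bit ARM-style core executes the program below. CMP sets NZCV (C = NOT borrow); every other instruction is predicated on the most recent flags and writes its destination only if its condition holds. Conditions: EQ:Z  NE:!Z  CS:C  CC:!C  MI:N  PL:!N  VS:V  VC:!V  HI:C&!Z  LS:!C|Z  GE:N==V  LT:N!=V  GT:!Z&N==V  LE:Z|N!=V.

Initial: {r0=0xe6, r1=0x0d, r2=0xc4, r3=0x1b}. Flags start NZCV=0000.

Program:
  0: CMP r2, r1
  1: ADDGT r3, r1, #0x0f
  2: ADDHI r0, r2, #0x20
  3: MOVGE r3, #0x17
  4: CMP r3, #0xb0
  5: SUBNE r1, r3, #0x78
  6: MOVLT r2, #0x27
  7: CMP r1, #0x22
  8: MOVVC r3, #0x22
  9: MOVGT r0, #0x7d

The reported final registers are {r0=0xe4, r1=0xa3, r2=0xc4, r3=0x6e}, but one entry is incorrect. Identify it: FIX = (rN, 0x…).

FIX = (r3, 0x22)

0: ✓ CMP  NZCV=1010
1: · ADDGT
2: ✓ ADDHI  r0←0xe4
3: · MOVGE
4: ✓ CMP  NZCV=0000
5: ✓ SUBNE  r1←0xa3
6: · MOVLT
7: ✓ CMP  NZCV=1010
8: ✓ MOVVC  r3←0x22
9: · MOVGT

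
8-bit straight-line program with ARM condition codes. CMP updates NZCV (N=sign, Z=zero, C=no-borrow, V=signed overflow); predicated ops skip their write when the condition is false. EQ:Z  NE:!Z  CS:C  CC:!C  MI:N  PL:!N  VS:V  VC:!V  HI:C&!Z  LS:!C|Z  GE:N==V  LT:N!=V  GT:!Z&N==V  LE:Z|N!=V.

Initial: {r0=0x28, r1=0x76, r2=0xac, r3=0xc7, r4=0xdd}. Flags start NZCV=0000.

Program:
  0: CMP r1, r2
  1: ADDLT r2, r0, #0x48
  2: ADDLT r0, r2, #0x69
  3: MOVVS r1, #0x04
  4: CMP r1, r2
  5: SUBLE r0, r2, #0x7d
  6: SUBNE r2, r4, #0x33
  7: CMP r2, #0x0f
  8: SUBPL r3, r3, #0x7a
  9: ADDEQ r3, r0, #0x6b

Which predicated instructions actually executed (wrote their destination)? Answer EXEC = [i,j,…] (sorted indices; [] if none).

EXEC = [3,6]

[0] flags=1001 → (cmp)
[1] flags=1001 LT?F → skip
[2] flags=1001 LT?F → skip
[3] flags=1001 VS?T → r1=0x04
[4] flags=0000 → (cmp)
[5] flags=0000 LE?F → skip
[6] flags=0000 NE?T → r2=0xaa
[7] flags=1010 → (cmp)
[8] flags=1010 PL?F → skip
[9] flags=1010 EQ?F → skip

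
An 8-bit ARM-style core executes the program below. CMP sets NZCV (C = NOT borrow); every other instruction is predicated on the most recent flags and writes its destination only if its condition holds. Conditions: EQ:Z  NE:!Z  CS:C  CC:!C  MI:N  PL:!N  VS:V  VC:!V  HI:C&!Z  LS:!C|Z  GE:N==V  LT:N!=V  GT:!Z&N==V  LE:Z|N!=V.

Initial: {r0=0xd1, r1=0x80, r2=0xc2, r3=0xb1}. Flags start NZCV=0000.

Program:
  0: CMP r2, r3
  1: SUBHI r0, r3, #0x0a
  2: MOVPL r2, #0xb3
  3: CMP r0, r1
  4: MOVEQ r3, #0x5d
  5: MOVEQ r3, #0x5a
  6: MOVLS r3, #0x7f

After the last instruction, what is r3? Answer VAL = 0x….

VAL = 0xb1

[0] flags=0010 → (cmp)
[1] flags=0010 HI?T → r0=0xa7
[2] flags=0010 PL?T → r2=0xb3
[3] flags=0010 → (cmp)
[4] flags=0010 EQ?F → skip
[5] flags=0010 EQ?F → skip
[6] flags=0010 LS?F → skip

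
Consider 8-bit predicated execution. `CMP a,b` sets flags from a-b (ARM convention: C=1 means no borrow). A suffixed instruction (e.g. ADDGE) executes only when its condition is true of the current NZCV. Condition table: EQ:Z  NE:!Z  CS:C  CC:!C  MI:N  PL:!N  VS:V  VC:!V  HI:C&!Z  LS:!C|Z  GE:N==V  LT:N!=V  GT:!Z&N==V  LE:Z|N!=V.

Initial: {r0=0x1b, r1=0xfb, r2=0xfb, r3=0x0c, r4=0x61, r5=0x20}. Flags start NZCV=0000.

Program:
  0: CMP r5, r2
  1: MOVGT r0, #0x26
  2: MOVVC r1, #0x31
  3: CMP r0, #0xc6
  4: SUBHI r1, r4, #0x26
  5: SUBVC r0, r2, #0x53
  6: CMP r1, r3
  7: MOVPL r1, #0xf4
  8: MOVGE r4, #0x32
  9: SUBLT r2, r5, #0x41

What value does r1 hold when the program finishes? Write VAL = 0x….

VAL = 0xf4

[0] flags=0000 → (cmp)
[1] flags=0000 GT?T → r0=0x26
[2] flags=0000 VC?T → r1=0x31
[3] flags=0000 → (cmp)
[4] flags=0000 HI?F → skip
[5] flags=0000 VC?T → r0=0xa8
[6] flags=0010 → (cmp)
[7] flags=0010 PL?T → r1=0xf4
[8] flags=0010 GE?T → r4=0x32
[9] flags=0010 LT?F → skip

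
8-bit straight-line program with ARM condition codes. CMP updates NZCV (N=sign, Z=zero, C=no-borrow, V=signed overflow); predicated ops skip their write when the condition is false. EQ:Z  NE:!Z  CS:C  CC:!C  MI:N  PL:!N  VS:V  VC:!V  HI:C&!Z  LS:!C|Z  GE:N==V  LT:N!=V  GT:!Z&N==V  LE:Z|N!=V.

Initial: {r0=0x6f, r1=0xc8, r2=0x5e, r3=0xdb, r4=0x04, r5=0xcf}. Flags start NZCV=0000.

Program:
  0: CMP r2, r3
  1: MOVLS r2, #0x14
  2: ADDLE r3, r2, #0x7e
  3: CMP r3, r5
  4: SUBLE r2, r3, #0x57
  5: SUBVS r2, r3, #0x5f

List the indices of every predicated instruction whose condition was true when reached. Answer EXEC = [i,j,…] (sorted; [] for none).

0: ✓ CMP  NZCV=1001
1: ✓ MOVLS  r2←0x14
2: · ADDLE
3: ✓ CMP  NZCV=0010
4: · SUBLE
5: · SUBVS

EXEC = [1]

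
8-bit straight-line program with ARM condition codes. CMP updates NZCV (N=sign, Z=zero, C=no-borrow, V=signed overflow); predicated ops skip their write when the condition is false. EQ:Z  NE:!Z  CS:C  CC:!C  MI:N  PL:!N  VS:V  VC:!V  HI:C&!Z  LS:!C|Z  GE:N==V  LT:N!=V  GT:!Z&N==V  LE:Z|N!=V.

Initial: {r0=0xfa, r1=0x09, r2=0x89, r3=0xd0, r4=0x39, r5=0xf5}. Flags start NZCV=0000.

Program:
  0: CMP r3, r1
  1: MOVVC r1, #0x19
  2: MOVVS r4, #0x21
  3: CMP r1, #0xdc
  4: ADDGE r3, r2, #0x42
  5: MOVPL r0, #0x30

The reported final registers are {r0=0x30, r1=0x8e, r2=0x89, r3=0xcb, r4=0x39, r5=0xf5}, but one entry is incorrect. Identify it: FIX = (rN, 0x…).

FIX = (r1, 0x19)

0: ✓ CMP  NZCV=1010
1: ✓ MOVVC  r1←0x19
2: · MOVVS
3: ✓ CMP  NZCV=0000
4: ✓ ADDGE  r3←0xcb
5: ✓ MOVPL  r0←0x30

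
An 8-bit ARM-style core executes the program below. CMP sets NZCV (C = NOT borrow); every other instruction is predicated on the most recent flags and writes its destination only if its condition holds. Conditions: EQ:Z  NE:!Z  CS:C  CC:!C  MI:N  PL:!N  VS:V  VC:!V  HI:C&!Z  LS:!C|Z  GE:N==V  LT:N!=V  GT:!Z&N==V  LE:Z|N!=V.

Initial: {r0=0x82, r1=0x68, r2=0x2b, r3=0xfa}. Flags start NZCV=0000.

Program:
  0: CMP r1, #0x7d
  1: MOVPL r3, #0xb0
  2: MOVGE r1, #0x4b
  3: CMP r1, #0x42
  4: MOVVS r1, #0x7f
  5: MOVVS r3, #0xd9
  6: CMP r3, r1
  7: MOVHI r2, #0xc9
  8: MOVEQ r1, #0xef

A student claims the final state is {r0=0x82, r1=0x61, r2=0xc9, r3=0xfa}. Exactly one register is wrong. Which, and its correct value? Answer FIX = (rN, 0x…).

0: ✓ CMP  NZCV=1000
1: · MOVPL
2: · MOVGE
3: ✓ CMP  NZCV=0010
4: · MOVVS
5: · MOVVS
6: ✓ CMP  NZCV=1010
7: ✓ MOVHI  r2←0xc9
8: · MOVEQ

FIX = (r1, 0x68)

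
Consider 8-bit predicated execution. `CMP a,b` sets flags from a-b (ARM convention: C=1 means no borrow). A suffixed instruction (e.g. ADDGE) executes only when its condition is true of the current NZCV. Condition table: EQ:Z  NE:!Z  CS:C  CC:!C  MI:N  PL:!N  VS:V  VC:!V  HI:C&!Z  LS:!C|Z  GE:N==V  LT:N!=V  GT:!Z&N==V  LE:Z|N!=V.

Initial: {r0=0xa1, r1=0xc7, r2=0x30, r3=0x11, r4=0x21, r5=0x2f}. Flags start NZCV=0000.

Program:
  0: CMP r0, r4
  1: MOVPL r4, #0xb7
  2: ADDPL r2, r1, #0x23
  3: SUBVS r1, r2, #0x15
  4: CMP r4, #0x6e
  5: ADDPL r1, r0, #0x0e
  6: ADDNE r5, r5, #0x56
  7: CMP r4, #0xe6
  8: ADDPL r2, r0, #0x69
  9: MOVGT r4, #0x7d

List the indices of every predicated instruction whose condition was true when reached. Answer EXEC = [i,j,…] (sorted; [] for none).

EXEC = [6,8,9]

[0] flags=1010 → (cmp)
[1] flags=1010 PL?F → skip
[2] flags=1010 PL?F → skip
[3] flags=1010 VS?F → skip
[4] flags=1000 → (cmp)
[5] flags=1000 PL?F → skip
[6] flags=1000 NE?T → r5=0x85
[7] flags=0000 → (cmp)
[8] flags=0000 PL?T → r2=0x0a
[9] flags=0000 GT?T → r4=0x7d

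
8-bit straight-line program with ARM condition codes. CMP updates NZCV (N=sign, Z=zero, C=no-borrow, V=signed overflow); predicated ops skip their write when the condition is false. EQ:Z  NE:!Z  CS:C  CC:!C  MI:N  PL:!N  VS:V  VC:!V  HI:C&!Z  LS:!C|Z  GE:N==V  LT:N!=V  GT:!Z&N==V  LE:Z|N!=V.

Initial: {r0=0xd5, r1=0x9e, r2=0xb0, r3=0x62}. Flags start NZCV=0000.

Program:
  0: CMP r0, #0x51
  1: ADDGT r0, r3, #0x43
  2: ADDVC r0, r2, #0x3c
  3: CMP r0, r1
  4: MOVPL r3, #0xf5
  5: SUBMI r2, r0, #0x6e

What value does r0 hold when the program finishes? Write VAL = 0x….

VAL = 0xec

0: ✓ CMP  NZCV=1010
1: · ADDGT
2: ✓ ADDVC  r0←0xec
3: ✓ CMP  NZCV=0010
4: ✓ MOVPL  r3←0xf5
5: · SUBMI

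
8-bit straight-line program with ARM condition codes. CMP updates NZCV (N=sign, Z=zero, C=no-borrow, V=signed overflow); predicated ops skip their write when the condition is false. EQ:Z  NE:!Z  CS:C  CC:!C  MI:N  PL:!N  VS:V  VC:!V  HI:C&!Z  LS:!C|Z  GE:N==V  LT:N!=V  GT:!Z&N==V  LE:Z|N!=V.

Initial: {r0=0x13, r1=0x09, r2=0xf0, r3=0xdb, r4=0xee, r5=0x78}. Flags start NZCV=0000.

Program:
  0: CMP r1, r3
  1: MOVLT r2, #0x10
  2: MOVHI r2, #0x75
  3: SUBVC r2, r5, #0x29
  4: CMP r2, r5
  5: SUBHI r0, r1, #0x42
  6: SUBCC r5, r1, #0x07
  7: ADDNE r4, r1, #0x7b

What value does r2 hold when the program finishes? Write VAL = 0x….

[0] flags=0000 → (cmp)
[1] flags=0000 LT?F → skip
[2] flags=0000 HI?F → skip
[3] flags=0000 VC?T → r2=0x4f
[4] flags=1000 → (cmp)
[5] flags=1000 HI?F → skip
[6] flags=1000 CC?T → r5=0x02
[7] flags=1000 NE?T → r4=0x84

VAL = 0x4f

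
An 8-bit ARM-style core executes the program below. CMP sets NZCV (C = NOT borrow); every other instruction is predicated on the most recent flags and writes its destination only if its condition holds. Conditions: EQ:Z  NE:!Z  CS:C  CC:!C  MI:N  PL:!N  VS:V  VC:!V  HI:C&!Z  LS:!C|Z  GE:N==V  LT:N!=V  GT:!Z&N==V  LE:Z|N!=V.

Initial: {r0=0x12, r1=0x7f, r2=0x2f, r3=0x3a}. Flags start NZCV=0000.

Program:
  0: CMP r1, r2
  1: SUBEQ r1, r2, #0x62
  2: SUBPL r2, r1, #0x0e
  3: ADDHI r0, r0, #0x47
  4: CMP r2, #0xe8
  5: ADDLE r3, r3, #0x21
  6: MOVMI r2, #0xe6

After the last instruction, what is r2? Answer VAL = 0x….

VAL = 0xe6

[0] flags=0010 → (cmp)
[1] flags=0010 EQ?F → skip
[2] flags=0010 PL?T → r2=0x71
[3] flags=0010 HI?T → r0=0x59
[4] flags=1001 → (cmp)
[5] flags=1001 LE?F → skip
[6] flags=1001 MI?T → r2=0xe6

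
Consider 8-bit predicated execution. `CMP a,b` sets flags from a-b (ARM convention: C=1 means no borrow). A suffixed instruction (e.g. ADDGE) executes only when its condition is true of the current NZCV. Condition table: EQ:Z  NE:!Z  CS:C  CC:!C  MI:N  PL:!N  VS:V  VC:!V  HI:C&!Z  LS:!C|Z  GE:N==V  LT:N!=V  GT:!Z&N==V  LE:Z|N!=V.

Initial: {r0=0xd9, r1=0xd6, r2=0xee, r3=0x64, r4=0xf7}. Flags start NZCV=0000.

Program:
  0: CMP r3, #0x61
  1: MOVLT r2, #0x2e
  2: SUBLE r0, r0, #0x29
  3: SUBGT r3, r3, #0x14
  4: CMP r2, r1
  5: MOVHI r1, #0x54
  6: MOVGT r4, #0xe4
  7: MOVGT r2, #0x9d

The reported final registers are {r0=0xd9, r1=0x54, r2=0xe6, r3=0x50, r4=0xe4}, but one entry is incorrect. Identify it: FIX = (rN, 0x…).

0: ✓ CMP  NZCV=0010
1: · MOVLT
2: · SUBLE
3: ✓ SUBGT  r3←0x50
4: ✓ CMP  NZCV=0010
5: ✓ MOVHI  r1←0x54
6: ✓ MOVGT  r4←0xe4
7: ✓ MOVGT  r2←0x9d

FIX = (r2, 0x9d)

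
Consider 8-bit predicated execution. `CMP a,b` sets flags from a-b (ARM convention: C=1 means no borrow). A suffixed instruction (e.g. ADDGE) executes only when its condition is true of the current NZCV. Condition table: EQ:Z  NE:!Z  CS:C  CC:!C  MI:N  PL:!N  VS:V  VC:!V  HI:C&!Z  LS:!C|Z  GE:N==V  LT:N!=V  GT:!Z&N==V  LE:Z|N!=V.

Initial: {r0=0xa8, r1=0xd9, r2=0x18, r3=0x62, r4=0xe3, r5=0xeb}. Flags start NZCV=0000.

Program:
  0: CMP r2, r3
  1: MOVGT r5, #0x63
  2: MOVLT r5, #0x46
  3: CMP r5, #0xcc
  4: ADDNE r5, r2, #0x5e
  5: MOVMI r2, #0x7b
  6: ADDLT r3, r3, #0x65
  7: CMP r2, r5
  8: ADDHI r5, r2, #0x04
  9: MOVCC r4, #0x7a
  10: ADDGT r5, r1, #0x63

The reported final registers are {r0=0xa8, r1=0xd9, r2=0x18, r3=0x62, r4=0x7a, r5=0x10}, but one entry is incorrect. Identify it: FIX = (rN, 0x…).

[0] flags=1000 → (cmp)
[1] flags=1000 GT?F → skip
[2] flags=1000 LT?T → r5=0x46
[3] flags=0000 → (cmp)
[4] flags=0000 NE?T → r5=0x76
[5] flags=0000 MI?F → skip
[6] flags=0000 LT?F → skip
[7] flags=1000 → (cmp)
[8] flags=1000 HI?F → skip
[9] flags=1000 CC?T → r4=0x7a
[10] flags=1000 GT?F → skip

FIX = (r5, 0x76)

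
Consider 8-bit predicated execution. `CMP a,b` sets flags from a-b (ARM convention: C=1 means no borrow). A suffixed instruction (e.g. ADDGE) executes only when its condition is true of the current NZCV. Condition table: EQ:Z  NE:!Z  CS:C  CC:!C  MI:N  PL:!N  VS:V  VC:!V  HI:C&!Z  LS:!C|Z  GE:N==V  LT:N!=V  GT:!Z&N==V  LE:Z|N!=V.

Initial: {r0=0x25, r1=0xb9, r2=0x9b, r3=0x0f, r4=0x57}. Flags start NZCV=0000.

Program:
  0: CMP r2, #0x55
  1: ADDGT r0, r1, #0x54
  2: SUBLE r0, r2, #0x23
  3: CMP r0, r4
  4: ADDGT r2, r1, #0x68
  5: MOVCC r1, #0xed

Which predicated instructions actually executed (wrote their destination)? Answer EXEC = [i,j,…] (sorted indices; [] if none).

EXEC = [2,4]

[0] flags=0011 → (cmp)
[1] flags=0011 GT?F → skip
[2] flags=0011 LE?T → r0=0x78
[3] flags=0010 → (cmp)
[4] flags=0010 GT?T → r2=0x21
[5] flags=0010 CC?F → skip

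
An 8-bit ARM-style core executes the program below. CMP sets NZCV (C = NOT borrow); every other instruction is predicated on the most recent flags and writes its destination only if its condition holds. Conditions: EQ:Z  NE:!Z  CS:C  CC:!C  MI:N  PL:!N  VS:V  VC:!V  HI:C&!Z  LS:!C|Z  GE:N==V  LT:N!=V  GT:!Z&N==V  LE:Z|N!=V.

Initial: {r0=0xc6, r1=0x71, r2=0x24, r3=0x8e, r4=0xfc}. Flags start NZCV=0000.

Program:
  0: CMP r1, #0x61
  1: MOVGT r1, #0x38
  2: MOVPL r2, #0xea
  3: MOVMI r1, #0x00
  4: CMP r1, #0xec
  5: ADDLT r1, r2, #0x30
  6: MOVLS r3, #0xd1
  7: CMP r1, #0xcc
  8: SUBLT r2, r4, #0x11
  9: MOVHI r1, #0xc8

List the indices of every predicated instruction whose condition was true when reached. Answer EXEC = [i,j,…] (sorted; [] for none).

0: ✓ CMP  NZCV=0010
1: ✓ MOVGT  r1←0x38
2: ✓ MOVPL  r2←0xea
3: · MOVMI
4: ✓ CMP  NZCV=0000
5: · ADDLT
6: ✓ MOVLS  r3←0xd1
7: ✓ CMP  NZCV=0000
8: · SUBLT
9: · MOVHI

EXEC = [1,2,6]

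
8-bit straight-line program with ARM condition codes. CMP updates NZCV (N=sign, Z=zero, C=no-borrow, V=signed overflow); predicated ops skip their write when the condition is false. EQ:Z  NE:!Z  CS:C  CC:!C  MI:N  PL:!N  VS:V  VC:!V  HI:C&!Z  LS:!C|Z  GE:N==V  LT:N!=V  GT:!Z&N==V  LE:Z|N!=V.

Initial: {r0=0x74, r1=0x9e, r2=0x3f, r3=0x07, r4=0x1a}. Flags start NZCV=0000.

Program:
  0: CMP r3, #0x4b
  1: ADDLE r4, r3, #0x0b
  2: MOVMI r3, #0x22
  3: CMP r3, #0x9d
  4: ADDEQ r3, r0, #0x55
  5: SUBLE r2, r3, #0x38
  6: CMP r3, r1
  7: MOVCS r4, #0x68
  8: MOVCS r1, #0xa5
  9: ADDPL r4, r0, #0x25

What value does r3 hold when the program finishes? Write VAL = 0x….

[0] flags=1000 → (cmp)
[1] flags=1000 LE?T → r4=0x12
[2] flags=1000 MI?T → r3=0x22
[3] flags=1001 → (cmp)
[4] flags=1001 EQ?F → skip
[5] flags=1001 LE?F → skip
[6] flags=1001 → (cmp)
[7] flags=1001 CS?F → skip
[8] flags=1001 CS?F → skip
[9] flags=1001 PL?F → skip

VAL = 0x22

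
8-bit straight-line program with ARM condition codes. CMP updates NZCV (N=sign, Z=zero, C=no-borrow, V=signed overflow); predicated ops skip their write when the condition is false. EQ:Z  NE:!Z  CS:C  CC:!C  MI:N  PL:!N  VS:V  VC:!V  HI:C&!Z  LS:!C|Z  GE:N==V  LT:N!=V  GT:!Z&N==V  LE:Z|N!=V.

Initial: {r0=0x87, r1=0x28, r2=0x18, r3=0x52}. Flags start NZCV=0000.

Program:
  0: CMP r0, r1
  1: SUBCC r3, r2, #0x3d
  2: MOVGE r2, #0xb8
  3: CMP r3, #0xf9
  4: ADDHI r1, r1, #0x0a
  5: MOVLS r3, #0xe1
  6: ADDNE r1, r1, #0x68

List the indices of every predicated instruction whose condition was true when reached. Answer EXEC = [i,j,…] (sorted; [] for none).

0: ✓ CMP  NZCV=0011
1: · SUBCC
2: · MOVGE
3: ✓ CMP  NZCV=0000
4: · ADDHI
5: ✓ MOVLS  r3←0xe1
6: ✓ ADDNE  r1←0x90

EXEC = [5,6]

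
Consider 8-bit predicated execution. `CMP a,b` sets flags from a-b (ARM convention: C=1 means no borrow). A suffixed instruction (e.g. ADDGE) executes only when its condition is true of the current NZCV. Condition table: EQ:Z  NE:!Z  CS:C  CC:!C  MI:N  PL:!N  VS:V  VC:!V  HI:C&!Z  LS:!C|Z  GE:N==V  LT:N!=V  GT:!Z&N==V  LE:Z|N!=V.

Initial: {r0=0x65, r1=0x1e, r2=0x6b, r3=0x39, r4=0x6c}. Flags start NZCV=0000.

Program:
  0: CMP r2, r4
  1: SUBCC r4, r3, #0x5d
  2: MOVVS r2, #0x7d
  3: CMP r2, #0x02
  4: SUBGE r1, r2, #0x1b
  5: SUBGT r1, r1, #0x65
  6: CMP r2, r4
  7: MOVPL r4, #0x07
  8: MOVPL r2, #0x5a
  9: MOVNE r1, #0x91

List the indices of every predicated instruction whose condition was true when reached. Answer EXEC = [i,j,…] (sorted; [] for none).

0: ✓ CMP  NZCV=1000
1: ✓ SUBCC  r4←0xdc
2: · MOVVS
3: ✓ CMP  NZCV=0010
4: ✓ SUBGE  r1←0x50
5: ✓ SUBGT  r1←0xeb
6: ✓ CMP  NZCV=1001
7: · MOVPL
8: · MOVPL
9: ✓ MOVNE  r1←0x91

EXEC = [1,4,5,9]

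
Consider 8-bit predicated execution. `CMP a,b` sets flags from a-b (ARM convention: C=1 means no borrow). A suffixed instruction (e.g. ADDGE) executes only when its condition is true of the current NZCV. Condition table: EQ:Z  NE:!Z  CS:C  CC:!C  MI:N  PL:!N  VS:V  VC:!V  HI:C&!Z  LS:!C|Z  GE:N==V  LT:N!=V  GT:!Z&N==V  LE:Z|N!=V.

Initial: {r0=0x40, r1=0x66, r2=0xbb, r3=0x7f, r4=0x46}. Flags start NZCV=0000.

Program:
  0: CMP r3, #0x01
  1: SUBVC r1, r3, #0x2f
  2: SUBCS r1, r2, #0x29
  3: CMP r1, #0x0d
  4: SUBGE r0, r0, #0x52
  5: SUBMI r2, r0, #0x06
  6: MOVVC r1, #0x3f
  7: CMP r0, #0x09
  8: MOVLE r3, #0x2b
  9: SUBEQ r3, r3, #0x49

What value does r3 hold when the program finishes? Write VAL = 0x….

0: ✓ CMP  NZCV=0010
1: ✓ SUBVC  r1←0x50
2: ✓ SUBCS  r1←0x92
3: ✓ CMP  NZCV=1010
4: · SUBGE
5: ✓ SUBMI  r2←0x3a
6: ✓ MOVVC  r1←0x3f
7: ✓ CMP  NZCV=0010
8: · MOVLE
9: · SUBEQ

VAL = 0x7f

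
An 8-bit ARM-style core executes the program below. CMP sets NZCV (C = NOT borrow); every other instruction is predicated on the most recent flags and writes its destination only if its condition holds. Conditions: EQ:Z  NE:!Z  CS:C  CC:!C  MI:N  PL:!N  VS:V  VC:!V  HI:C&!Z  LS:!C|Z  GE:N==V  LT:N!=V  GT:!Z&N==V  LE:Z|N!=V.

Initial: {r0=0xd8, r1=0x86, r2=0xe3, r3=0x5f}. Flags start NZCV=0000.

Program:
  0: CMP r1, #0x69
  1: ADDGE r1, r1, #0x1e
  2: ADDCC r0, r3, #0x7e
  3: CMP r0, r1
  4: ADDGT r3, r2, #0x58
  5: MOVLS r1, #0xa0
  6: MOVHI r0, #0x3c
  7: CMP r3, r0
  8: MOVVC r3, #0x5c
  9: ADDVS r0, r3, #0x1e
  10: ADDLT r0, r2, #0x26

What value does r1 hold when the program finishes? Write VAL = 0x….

VAL = 0x86

[0] flags=0011 → (cmp)
[1] flags=0011 GE?F → skip
[2] flags=0011 CC?F → skip
[3] flags=0010 → (cmp)
[4] flags=0010 GT?T → r3=0x3b
[5] flags=0010 LS?F → skip
[6] flags=0010 HI?T → r0=0x3c
[7] flags=1000 → (cmp)
[8] flags=1000 VC?T → r3=0x5c
[9] flags=1000 VS?F → skip
[10] flags=1000 LT?T → r0=0x09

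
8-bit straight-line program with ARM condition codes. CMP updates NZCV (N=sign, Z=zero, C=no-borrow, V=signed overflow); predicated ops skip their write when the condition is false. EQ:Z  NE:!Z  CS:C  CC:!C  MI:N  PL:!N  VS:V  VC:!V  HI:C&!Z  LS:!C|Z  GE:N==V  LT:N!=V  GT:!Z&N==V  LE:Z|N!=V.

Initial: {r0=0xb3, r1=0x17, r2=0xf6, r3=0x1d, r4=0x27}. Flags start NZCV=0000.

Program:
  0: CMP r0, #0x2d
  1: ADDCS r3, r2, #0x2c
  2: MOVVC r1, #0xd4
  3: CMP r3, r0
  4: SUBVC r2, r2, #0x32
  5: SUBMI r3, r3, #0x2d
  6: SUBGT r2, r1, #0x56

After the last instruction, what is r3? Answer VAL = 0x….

VAL = 0x22

0: ✓ CMP  NZCV=1010
1: ✓ ADDCS  r3←0x22
2: ✓ MOVVC  r1←0xd4
3: ✓ CMP  NZCV=0000
4: ✓ SUBVC  r2←0xc4
5: · SUBMI
6: ✓ SUBGT  r2←0x7e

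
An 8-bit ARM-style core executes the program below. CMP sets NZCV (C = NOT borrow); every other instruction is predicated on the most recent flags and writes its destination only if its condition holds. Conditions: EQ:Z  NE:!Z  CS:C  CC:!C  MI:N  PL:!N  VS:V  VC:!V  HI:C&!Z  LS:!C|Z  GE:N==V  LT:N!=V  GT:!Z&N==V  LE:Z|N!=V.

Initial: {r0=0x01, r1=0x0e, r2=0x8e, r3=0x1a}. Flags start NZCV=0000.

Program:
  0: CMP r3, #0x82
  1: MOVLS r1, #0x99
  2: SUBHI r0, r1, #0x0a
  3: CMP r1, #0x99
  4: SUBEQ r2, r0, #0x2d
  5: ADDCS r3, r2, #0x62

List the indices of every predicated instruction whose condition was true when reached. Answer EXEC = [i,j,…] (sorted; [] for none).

EXEC = [1,4,5]

0: ✓ CMP  NZCV=1001
1: ✓ MOVLS  r1←0x99
2: · SUBHI
3: ✓ CMP  NZCV=0110
4: ✓ SUBEQ  r2←0xd4
5: ✓ ADDCS  r3←0x36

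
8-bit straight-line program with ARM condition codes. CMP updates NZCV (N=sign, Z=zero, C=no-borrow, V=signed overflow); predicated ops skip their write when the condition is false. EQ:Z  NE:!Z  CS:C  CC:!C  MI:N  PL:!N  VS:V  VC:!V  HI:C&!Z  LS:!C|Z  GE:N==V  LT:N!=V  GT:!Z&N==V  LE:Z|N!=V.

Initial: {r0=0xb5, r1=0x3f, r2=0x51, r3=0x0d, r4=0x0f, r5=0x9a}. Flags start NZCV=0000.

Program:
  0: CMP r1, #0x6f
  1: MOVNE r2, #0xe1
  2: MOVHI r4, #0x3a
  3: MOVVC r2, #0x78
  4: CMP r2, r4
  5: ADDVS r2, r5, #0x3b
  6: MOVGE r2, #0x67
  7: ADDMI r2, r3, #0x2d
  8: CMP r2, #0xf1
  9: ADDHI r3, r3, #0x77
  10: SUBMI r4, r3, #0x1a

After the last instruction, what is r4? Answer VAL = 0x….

0: ✓ CMP  NZCV=1000
1: ✓ MOVNE  r2←0xe1
2: · MOVHI
3: ✓ MOVVC  r2←0x78
4: ✓ CMP  NZCV=0010
5: · ADDVS
6: ✓ MOVGE  r2←0x67
7: · ADDMI
8: ✓ CMP  NZCV=0000
9: · ADDHI
10: · SUBMI

VAL = 0x0f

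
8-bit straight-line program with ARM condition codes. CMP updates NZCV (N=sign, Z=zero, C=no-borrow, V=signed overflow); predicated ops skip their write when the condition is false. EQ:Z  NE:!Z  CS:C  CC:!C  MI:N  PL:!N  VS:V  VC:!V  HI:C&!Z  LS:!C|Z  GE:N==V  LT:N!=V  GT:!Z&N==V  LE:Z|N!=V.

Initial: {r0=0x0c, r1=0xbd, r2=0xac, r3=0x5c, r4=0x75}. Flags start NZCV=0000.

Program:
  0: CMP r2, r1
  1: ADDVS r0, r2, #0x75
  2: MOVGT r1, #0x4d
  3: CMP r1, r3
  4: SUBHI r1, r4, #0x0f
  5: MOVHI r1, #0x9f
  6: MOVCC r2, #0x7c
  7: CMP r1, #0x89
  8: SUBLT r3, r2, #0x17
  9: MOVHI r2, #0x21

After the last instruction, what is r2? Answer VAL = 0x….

[0] flags=1000 → (cmp)
[1] flags=1000 VS?F → skip
[2] flags=1000 GT?F → skip
[3] flags=0011 → (cmp)
[4] flags=0011 HI?T → r1=0x66
[5] flags=0011 HI?T → r1=0x9f
[6] flags=0011 CC?F → skip
[7] flags=0010 → (cmp)
[8] flags=0010 LT?F → skip
[9] flags=0010 HI?T → r2=0x21

VAL = 0x21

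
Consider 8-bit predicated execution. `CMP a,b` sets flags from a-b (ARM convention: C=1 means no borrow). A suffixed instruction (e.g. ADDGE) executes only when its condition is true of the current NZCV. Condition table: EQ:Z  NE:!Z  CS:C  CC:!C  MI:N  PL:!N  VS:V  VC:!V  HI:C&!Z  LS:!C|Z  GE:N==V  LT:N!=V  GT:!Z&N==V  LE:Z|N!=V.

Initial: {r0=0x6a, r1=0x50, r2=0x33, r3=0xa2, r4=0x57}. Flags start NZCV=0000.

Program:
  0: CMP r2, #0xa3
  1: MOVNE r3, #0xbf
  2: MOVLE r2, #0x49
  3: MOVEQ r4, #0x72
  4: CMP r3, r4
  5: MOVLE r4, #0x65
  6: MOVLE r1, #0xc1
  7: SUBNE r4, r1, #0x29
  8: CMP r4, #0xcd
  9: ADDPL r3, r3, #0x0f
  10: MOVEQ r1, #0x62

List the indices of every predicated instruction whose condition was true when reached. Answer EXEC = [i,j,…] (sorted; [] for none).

[0] flags=1001 → (cmp)
[1] flags=1001 NE?T → r3=0xbf
[2] flags=1001 LE?F → skip
[3] flags=1001 EQ?F → skip
[4] flags=0011 → (cmp)
[5] flags=0011 LE?T → r4=0x65
[6] flags=0011 LE?T → r1=0xc1
[7] flags=0011 NE?T → r4=0x98
[8] flags=1000 → (cmp)
[9] flags=1000 PL?F → skip
[10] flags=1000 EQ?F → skip

EXEC = [1,5,6,7]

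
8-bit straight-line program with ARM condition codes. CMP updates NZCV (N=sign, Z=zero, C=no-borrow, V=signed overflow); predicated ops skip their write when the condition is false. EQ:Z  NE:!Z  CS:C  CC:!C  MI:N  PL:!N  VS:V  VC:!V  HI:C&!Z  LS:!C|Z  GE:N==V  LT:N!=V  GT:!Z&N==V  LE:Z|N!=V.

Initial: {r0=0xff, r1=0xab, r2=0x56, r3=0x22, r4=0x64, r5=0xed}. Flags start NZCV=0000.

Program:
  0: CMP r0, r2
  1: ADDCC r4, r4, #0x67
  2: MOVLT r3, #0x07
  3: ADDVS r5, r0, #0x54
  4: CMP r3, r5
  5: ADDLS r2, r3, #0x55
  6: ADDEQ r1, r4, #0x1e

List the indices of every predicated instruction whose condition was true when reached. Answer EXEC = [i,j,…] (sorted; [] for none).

[0] flags=1010 → (cmp)
[1] flags=1010 CC?F → skip
[2] flags=1010 LT?T → r3=0x07
[3] flags=1010 VS?F → skip
[4] flags=0000 → (cmp)
[5] flags=0000 LS?T → r2=0x5c
[6] flags=0000 EQ?F → skip

EXEC = [2,5]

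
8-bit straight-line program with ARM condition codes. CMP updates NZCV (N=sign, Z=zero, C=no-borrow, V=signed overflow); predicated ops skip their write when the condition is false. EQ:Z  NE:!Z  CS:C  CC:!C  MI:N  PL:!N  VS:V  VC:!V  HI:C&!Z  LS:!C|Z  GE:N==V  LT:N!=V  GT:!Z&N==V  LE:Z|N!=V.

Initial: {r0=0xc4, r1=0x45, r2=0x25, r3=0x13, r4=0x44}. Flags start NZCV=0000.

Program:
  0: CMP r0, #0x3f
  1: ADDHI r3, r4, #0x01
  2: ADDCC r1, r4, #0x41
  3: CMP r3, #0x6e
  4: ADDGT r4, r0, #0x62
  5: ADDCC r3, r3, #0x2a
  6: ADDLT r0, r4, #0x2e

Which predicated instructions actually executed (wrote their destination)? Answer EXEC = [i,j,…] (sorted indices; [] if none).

[0] flags=1010 → (cmp)
[1] flags=1010 HI?T → r3=0x45
[2] flags=1010 CC?F → skip
[3] flags=1000 → (cmp)
[4] flags=1000 GT?F → skip
[5] flags=1000 CC?T → r3=0x6f
[6] flags=1000 LT?T → r0=0x72

EXEC = [1,5,6]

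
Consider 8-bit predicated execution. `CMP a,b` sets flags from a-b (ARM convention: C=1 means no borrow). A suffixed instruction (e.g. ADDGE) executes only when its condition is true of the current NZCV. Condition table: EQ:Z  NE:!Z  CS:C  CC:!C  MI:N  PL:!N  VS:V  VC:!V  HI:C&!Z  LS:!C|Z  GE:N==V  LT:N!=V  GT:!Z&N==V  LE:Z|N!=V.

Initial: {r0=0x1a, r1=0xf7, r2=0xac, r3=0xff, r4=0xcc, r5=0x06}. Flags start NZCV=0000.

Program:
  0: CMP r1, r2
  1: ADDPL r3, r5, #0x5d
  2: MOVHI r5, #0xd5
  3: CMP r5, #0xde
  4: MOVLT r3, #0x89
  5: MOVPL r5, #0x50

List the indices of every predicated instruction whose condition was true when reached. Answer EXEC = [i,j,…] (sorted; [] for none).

EXEC = [1,2,4]

0: ✓ CMP  NZCV=0010
1: ✓ ADDPL  r3←0x63
2: ✓ MOVHI  r5←0xd5
3: ✓ CMP  NZCV=1000
4: ✓ MOVLT  r3←0x89
5: · MOVPL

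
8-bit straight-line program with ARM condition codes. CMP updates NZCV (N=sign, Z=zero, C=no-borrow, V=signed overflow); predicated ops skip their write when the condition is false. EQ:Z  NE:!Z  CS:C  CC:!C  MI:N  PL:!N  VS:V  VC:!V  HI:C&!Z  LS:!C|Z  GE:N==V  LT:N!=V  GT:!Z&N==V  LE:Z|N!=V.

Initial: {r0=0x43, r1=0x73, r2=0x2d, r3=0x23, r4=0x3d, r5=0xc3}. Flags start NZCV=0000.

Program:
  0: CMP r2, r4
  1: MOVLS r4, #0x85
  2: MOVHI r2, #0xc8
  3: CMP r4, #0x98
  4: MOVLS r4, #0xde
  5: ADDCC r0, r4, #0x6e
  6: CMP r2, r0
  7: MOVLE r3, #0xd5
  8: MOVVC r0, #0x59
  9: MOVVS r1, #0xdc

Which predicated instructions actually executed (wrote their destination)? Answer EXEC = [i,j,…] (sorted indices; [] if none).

EXEC = [1,4,5,7,8]

0: ✓ CMP  NZCV=1000
1: ✓ MOVLS  r4←0x85
2: · MOVHI
3: ✓ CMP  NZCV=1000
4: ✓ MOVLS  r4←0xde
5: ✓ ADDCC  r0←0x4c
6: ✓ CMP  NZCV=1000
7: ✓ MOVLE  r3←0xd5
8: ✓ MOVVC  r0←0x59
9: · MOVVS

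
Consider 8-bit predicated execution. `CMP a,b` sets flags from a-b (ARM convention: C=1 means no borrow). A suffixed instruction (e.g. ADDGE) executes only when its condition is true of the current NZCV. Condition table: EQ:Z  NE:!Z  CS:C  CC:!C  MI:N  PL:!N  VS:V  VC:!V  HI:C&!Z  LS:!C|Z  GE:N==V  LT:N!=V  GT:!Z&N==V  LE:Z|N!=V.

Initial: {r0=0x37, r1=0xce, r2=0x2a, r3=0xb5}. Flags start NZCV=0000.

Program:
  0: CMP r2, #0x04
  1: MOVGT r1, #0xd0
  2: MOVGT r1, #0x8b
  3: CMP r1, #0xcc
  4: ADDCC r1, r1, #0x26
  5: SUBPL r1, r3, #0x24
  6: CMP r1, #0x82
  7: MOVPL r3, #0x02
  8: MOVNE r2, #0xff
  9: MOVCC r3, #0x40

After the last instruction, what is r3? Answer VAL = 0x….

VAL = 0x02

0: ✓ CMP  NZCV=0010
1: ✓ MOVGT  r1←0xd0
2: ✓ MOVGT  r1←0x8b
3: ✓ CMP  NZCV=1000
4: ✓ ADDCC  r1←0xb1
5: · SUBPL
6: ✓ CMP  NZCV=0010
7: ✓ MOVPL  r3←0x02
8: ✓ MOVNE  r2←0xff
9: · MOVCC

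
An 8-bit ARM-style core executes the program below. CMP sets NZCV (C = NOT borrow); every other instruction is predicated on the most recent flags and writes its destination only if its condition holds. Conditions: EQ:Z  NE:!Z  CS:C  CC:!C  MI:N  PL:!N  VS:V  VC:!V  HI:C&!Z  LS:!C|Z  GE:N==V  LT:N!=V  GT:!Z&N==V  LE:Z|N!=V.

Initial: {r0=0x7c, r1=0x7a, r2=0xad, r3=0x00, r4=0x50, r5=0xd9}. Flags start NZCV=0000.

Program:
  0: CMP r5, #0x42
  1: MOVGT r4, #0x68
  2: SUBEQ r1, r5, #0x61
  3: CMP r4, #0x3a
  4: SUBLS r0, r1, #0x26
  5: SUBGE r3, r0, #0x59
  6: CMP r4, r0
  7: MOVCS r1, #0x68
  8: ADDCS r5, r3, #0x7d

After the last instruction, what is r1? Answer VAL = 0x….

0: ✓ CMP  NZCV=1010
1: · MOVGT
2: · SUBEQ
3: ✓ CMP  NZCV=0010
4: · SUBLS
5: ✓ SUBGE  r3←0x23
6: ✓ CMP  NZCV=1000
7: · MOVCS
8: · ADDCS

VAL = 0x7a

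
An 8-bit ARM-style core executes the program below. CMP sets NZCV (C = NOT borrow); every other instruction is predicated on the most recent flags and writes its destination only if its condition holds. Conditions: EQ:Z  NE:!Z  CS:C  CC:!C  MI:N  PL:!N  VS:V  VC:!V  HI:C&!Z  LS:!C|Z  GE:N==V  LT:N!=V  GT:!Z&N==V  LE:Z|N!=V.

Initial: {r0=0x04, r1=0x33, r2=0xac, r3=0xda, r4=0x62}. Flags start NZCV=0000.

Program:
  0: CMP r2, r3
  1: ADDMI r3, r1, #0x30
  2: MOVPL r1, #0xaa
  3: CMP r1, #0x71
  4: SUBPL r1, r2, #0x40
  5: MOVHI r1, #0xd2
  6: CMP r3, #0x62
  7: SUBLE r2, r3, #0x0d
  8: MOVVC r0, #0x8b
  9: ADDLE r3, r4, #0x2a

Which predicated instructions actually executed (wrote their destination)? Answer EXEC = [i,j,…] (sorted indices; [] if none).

EXEC = [1,8]

[0] flags=1000 → (cmp)
[1] flags=1000 MI?T → r3=0x63
[2] flags=1000 PL?F → skip
[3] flags=1000 → (cmp)
[4] flags=1000 PL?F → skip
[5] flags=1000 HI?F → skip
[6] flags=0010 → (cmp)
[7] flags=0010 LE?F → skip
[8] flags=0010 VC?T → r0=0x8b
[9] flags=0010 LE?F → skip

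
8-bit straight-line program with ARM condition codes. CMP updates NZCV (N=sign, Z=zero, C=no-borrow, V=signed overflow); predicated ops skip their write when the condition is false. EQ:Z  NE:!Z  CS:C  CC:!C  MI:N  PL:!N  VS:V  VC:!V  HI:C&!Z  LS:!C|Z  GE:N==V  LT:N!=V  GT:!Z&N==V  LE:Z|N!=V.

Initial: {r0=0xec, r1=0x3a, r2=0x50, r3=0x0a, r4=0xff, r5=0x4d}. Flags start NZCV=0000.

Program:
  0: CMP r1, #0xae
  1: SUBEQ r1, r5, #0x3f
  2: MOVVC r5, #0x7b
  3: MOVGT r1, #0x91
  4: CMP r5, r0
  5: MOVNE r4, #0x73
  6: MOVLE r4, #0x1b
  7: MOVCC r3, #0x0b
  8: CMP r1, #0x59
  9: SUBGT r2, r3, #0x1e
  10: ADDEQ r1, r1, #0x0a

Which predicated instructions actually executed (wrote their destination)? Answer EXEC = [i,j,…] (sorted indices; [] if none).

EXEC = [3,5,7]

0: ✓ CMP  NZCV=1001
1: · SUBEQ
2: · MOVVC
3: ✓ MOVGT  r1←0x91
4: ✓ CMP  NZCV=0000
5: ✓ MOVNE  r4←0x73
6: · MOVLE
7: ✓ MOVCC  r3←0x0b
8: ✓ CMP  NZCV=0011
9: · SUBGT
10: · ADDEQ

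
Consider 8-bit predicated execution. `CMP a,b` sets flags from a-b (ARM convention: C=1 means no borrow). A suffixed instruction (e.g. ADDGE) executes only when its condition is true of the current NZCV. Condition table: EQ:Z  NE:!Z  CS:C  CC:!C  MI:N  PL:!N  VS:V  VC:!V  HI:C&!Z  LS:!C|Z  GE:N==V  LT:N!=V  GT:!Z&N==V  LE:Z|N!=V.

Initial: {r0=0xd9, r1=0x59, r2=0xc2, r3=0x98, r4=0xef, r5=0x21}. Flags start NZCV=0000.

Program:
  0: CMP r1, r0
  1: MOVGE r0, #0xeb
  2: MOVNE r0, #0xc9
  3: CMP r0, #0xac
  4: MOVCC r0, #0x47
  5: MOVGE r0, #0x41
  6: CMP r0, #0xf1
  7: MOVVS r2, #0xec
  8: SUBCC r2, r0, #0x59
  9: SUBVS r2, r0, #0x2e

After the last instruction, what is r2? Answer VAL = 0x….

[0] flags=1001 → (cmp)
[1] flags=1001 GE?T → r0=0xeb
[2] flags=1001 NE?T → r0=0xc9
[3] flags=0010 → (cmp)
[4] flags=0010 CC?F → skip
[5] flags=0010 GE?T → r0=0x41
[6] flags=0000 → (cmp)
[7] flags=0000 VS?F → skip
[8] flags=0000 CC?T → r2=0xe8
[9] flags=0000 VS?F → skip

VAL = 0xe8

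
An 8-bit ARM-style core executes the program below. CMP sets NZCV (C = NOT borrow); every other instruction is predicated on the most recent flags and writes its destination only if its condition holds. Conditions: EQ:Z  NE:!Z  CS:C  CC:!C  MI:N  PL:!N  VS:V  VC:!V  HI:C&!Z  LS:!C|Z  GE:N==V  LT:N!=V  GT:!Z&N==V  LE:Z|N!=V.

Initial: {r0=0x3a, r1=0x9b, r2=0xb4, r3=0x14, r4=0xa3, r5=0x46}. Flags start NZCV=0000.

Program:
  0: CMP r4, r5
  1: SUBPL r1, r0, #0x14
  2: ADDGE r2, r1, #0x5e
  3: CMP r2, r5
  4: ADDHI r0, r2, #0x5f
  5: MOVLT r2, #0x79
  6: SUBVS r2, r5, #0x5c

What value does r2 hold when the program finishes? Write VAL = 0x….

0: ✓ CMP  NZCV=0011
1: ✓ SUBPL  r1←0x26
2: · ADDGE
3: ✓ CMP  NZCV=0011
4: ✓ ADDHI  r0←0x13
5: ✓ MOVLT  r2←0x79
6: ✓ SUBVS  r2←0xea

VAL = 0xea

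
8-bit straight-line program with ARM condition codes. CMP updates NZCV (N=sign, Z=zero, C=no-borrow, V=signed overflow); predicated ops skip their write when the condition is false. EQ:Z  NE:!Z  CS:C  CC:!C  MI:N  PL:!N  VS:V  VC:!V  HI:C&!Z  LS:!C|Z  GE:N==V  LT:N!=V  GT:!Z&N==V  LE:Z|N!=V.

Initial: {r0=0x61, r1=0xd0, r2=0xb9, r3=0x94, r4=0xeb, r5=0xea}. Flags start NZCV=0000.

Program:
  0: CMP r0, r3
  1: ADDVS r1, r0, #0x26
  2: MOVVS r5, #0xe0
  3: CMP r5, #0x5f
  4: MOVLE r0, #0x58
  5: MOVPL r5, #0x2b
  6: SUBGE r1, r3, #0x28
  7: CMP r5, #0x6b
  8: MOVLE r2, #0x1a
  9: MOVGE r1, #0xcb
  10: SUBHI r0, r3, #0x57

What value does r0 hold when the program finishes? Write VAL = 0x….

0: ✓ CMP  NZCV=1001
1: ✓ ADDVS  r1←0x87
2: ✓ MOVVS  r5←0xe0
3: ✓ CMP  NZCV=1010
4: ✓ MOVLE  r0←0x58
5: · MOVPL
6: · SUBGE
7: ✓ CMP  NZCV=0011
8: ✓ MOVLE  r2←0x1a
9: · MOVGE
10: ✓ SUBHI  r0←0x3d

VAL = 0x3d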